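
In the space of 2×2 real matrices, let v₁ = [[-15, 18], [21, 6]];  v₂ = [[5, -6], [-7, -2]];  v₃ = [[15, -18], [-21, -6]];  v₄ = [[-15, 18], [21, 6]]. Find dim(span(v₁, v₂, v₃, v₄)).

Pass to coordinate vectors with respect to the basis {E₁₁, E₁₂, E₂₁, E₂₂}.
Apply Gaussian elimination to the matrix whose rows are v₁, v₂, v₃, v₄.
Exactly 1 pivot survives; hence the rank is 1.

1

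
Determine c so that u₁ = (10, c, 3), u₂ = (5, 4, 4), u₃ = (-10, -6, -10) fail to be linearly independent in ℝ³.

The vectors are dependent exactly when the determinant of the matrix with rows u₁, u₂, u₃ vanishes.
The determinant works out to 10*c - 130.
Solving 10*c - 130 = 0 yields c = 13.

c = 13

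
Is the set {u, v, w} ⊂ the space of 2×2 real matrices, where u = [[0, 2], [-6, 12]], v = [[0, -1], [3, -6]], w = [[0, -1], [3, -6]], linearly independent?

linearly dependent

Write each element as a coordinate vector in ℝ⁴ using {E₁₁, E₁₂, E₂₁, E₂₂}.
Place the vectors as rows of a 3×4 matrix and reduce to echelon form.
The reduction yields 1 nonzero row, so the rank is 1.
Since rank 1 < 3, the set is linearly dependent.
Indeed u + 2v = 0.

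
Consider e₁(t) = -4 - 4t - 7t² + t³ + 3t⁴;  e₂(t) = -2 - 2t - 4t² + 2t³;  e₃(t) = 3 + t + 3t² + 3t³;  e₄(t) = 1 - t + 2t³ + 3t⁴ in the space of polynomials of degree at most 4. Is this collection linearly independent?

linearly dependent

Write each element as a coordinate vector in ℝ⁵ using {1, t, …, t⁴}.
Row-reduce the matrix whose columns are e₁, e₂, e₃, e₄.
The reduction yields 3 nonzero rows, so the rank is 3.
Since rank 3 < 4, the set is linearly dependent.
Indeed e₁ - e₂ + e₃ - e₄ = 0.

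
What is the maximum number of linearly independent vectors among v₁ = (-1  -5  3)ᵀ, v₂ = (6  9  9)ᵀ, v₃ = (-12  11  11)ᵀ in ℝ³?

Put the 3×3 matrix [v₁|v₂|v₃] into echelon form.
There are 3 pivot columns, so rank = 3.

3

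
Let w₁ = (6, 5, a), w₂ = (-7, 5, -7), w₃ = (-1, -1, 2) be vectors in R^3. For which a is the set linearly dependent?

a = -41/4

Dependence holds iff the 3×3 matrix [w₁ w₂ w₃] is singular.
The determinant works out to 12*a + 123.
This vanishes exactly when a = -41/4.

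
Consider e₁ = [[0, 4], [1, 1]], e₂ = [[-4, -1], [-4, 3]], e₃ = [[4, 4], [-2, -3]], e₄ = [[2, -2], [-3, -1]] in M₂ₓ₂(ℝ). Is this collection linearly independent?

linearly independent

Write each element as a coordinate vector in ℝ⁴ using {E₁₁, E₁₂, E₂₁, E₂₂}.
Row-reduce the matrix whose columns are e₁, e₂, e₃, e₄.
The reduction yields 4 nonzero rows, so the rank is 4.
Since rank = 4 (the number of vectors), the set is linearly independent.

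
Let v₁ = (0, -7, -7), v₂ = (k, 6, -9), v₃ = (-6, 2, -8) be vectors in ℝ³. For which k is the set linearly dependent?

Dependence holds iff the 3×3 matrix [v₁ v₂ v₃] is singular.
The determinant works out to -70*k - 630.
Setting this to zero gives k = -9.

k = -9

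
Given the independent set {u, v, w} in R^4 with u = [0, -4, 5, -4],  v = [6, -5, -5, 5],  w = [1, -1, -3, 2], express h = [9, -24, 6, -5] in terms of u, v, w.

Write h = α₁u + … + α₃w and equate components.
Row-reducing the augmented matrix gives the unique coefficients (α₁, α₂, α₃) = (4, 1, 3).

h = 4u + v + 3w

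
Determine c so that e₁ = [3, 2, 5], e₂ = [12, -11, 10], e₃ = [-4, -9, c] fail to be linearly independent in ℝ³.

Dependence holds iff the 3×3 matrix [e₁ e₂ e₃] is singular.
The determinant works out to -57*c - 570.
This vanishes exactly when c = -10.

c = -10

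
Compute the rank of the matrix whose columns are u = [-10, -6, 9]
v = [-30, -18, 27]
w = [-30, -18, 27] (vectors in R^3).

1

Row-reduce the 3×3 matrix with these as rows.
The echelon form has 1 nonzero row, so the rank is 1.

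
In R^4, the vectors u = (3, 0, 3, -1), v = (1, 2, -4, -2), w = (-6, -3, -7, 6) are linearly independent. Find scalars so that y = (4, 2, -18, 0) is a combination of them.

y = 4u + 4v + 2w

Since u, v, w are independent, the coefficients expressing y are uniquely determined by a linear system.
Back-substitution yields (a₁, a₂, a₃) = (4, 4, 2).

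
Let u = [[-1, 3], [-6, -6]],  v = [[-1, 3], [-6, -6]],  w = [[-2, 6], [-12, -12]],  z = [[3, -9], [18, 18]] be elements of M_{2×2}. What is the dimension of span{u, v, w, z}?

Use coordinates relative to {E₁₁, E₁₂, E₂₁, E₂₂}.
Put the 4×4 matrix [u|v|w|z] into echelon form.
Reduction leaves 1 leading entry, giving rank 1.

1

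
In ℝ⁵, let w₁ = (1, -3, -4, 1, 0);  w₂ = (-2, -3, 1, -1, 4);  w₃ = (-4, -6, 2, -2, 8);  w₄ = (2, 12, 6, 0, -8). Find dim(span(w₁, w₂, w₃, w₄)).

2

Put the 5×4 matrix [w₁|w₂|w₃|w₄] into echelon form.
Exactly 2 pivots survive; hence the rank is 2.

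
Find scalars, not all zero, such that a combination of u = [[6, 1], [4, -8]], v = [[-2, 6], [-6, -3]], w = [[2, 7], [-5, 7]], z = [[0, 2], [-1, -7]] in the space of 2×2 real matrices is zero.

Pass to coordinate vectors relative to the basis {E₁₁, E₁₂, E₂₁, E₂₂}.
Write the vectors as columns of a matrix and find a nonzero vector in its null space.
One solution (up to scaling) is (1, 2, -1, -3).

u + 2v - w - 3z = 0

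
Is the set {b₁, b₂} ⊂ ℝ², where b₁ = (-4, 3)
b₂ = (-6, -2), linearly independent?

The matrix [b₁|b₂] has determinant 26.
A nonzero determinant means the columns are linearly independent.

linearly independent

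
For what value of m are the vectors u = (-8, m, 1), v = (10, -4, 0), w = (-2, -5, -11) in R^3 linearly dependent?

m = 41/11

Dependence holds iff the 3×3 matrix [u v w] is singular.
Cofactor expansion gives det = 110*m - 410.
Solving 110*m - 410 = 0 yields m = 41/11.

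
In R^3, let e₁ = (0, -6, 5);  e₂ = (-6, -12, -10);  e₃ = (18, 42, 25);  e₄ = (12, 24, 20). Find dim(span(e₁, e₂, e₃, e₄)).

Apply Gaussian elimination to the matrix whose rows are e₁, e₂, e₃, e₄.
Reduction leaves 2 leading entries, giving rank 2.
(With 4 elements in a 3-dimensional space the rank is at most 3.)

2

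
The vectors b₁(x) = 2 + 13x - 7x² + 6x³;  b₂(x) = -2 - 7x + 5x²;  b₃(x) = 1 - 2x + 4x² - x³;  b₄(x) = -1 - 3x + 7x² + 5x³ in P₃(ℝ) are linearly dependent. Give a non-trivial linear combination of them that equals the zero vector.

b₁ + 2b₂ + b₃ - b₄ = 0

Take coordinates with respect to {1, x, …, x³}.
Row-reduce the matrix with b₁, b₂, b₃, b₄ as columns; the null space gives the coefficients.
One solution (up to scaling) is (1, 2, 1, -1).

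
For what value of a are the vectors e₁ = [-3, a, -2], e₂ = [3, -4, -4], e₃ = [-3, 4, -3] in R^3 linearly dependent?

a = 4

The set is linearly dependent precisely when det[e₁; e₂; e₃] = 0.
The determinant works out to 21*a - 84.
Setting this to zero gives a = 4.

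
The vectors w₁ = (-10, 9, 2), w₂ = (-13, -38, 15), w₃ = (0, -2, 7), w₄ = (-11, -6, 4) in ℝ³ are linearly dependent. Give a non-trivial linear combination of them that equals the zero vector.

Write the vectors as columns of a matrix and find a nonzero vector in its null space.
A generator of the null space is (2, 1, -1, -3).

2w₁ + w₂ - w₃ - 3w₄ = 0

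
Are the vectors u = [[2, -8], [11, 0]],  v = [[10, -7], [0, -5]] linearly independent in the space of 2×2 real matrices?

Write each element as a coordinate vector in ℝ⁴ using {E₁₁, E₁₂, E₂₁, E₂₂}.
Row-reduce the matrix whose columns are u, v.
The reduction yields 2 nonzero rows, so the rank is 2.
Since rank = 2 (the number of vectors), the set is linearly independent.

linearly independent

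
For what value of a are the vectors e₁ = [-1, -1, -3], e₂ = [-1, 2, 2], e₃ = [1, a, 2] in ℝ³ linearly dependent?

a = 2/5

Place the vectors as rows of a 3×3 matrix; dependence ⇔ determinant zero.
The determinant works out to 5*a - 2.
This vanishes exactly when a = 2/5.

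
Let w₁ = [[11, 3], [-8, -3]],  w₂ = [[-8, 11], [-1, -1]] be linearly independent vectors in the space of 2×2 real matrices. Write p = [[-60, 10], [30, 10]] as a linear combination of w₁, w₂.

p = -4w₁ + 2w₂

Identify each element with its coordinate vector in ℝ⁴ via {E₁₁, E₁₂, E₂₁, E₂₂}.
Write p = c₁w₁ + c₂w₂ and equate components.
Back-substitution yields (c₁, c₂) = (-4, 2).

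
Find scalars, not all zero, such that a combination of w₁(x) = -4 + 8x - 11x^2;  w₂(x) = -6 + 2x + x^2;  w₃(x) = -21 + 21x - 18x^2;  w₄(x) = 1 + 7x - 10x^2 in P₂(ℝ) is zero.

w₁ + 3w₂ - w₃ + w₄ = 0

Take coordinates with respect to {1, x, x^2}.
Row-reduce the matrix with w₁, w₂, w₃, w₄ as columns; the null space gives the coefficients.
The free variable yields coefficients (1, 3, -1, 1) (any nonzero multiple also works).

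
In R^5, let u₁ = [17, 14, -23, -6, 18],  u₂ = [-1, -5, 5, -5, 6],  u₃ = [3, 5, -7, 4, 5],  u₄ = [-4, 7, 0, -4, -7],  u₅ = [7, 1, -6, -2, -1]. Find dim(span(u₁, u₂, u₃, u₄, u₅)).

4

Form the matrix with u₁, u₂, u₃, u₄, u₅ as columns and reduce.
The echelon form has 4 nonzero rows, so the rank is 4.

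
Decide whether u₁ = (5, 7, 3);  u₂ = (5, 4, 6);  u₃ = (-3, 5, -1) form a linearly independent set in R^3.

linearly independent

The matrix [u₁|u₂|u₃] has determinant -150.
A nonzero determinant means the columns are linearly independent.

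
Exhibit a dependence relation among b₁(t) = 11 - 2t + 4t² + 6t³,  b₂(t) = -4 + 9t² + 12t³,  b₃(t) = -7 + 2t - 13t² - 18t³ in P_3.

b₁ + b₂ + b₃ = 0

Take coordinates with respect to {1, t, …, t³}.
Row-reduce the matrix with b₁, b₂, b₃ as columns; the null space gives the coefficients.
One solution (up to scaling) is (1, 1, 1).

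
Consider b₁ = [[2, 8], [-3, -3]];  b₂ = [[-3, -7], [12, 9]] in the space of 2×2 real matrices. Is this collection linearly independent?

linearly independent

Write each element as a coordinate vector in ℝ⁴ using {E₁₁, E₁₂, E₂₁, E₂₂}.
Row-reduce the matrix whose columns are b₁, b₂.
The reduction yields 2 nonzero rows, so the rank is 2.
Since rank = 2 (the number of vectors), the set is linearly independent.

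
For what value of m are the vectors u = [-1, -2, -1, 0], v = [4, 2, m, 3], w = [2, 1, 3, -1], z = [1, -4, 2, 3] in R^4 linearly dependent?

m = 5

The set is linearly dependent precisely when det[u; v; w; z] = 0.
Expanding, det = 75 - 15*m.
Setting this to zero gives m = 5.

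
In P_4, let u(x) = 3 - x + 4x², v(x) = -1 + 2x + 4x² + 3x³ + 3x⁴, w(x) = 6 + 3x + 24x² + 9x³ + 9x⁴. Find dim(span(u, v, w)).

Use coordinates relative to {1, x, …, x⁴}.
Put the 5×3 matrix [u|v|w] into echelon form.
Reduction leaves 2 leading entries, giving rank 2.

dim = 2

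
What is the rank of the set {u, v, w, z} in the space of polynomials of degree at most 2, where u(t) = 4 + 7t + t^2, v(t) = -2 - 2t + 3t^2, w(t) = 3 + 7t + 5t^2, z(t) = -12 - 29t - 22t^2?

Use coordinates relative to {1, t, t^2}.
Row-reduce the 4×3 matrix with these as rows.
The echelon form has 3 nonzero rows, so the rank is 3.
(With 4 elements in a 3-dimensional space the rank is at most 3.)

3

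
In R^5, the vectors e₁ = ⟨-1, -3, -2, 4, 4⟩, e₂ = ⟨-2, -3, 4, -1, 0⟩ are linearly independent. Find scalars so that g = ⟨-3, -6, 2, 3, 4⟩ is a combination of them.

Write g = c₁e₁ + c₂e₂ and equate components.
Row-reducing the augmented matrix gives the unique coefficients (c₁, c₂) = (1, 1).

g = e₁ + e₂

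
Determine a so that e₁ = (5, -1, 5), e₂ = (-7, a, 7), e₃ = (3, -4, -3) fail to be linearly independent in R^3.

Dependence holds iff the 3×3 matrix [e₁ e₂ e₃] is singular.
The determinant works out to 280 - 30*a.
Setting this to zero gives a = 28/3.

a = 28/3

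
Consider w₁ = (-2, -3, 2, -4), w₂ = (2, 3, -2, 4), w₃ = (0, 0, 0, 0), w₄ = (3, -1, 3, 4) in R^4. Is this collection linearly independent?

linearly dependent

One of the vectors is the zero vector, so the set is linearly dependent.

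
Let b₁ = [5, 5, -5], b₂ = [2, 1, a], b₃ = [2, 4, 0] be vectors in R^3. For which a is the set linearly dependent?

Place the vectors as rows of a 3×3 matrix; dependence ⇔ determinant zero.
Expanding, det = -10*a - 30.
Solving -10*a - 30 = 0 yields a = -3.

a = -3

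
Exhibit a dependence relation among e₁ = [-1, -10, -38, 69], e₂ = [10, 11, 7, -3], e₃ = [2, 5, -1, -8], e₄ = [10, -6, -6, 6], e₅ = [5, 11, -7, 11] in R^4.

Solve the homogeneous system with e₁, e₂, e₃, e₄, e₅ as columns by row-reducing the coefficient matrix.
The free variable yields coefficients (1, 2, 3, -1, -3) (any nonzero multiple also works).

e₁ + 2e₂ + 3e₃ - e₄ - 3e₅ = 0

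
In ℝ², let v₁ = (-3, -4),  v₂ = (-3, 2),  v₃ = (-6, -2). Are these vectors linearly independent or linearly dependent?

linearly dependent

There are 3 vectors in a 2-dimensional space, so they cannot be linearly independent.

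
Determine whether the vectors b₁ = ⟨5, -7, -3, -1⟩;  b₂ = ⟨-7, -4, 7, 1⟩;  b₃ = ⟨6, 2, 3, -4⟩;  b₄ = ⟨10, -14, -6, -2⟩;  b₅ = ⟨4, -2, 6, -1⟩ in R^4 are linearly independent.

linearly dependent

There are 5 vectors in a 4-dimensional space, so they cannot be linearly independent.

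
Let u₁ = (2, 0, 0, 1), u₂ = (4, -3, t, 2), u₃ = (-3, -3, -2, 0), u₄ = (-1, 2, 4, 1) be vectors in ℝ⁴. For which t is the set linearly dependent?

t = -18/5

Dependence holds iff the 4×4 matrix [u₁ u₂ u₃ u₄] is singular.
Cofactor expansion gives det = 15*t + 54.
Setting this to zero gives t = -18/5.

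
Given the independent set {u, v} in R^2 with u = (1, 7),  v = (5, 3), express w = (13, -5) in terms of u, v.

Since u, v are independent, the coefficients expressing w are uniquely determined by a linear system.
Row-reducing the augmented matrix gives the unique coefficients (a₁, a₂) = (-2, 3).

w = -2u + 3v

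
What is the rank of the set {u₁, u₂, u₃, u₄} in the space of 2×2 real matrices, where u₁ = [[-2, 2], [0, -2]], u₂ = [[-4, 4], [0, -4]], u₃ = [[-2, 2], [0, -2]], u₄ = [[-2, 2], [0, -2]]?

Pass to coordinate vectors with respect to the basis {E₁₁, E₁₂, E₂₁, E₂₂}.
Form the matrix with u₁, u₂, u₃, u₄ as columns and reduce.
Reduction leaves 1 leading entry, giving rank 1.

1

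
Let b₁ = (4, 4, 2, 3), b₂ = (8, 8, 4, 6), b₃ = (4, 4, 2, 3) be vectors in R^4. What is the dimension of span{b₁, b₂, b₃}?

dim = 1

Row-reduce the 3×4 matrix with these as rows.
Reduction leaves 1 leading entry, giving rank 1.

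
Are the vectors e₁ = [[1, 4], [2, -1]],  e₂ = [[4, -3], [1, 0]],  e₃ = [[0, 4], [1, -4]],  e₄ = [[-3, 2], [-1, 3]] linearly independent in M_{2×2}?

Take coordinates with respect to the standard basis {E₁₁, E₁₂, E₂₁, E₂₂}.
Row-reduce the matrix whose columns are e₁, e₂, e₃, e₄.
The reduction yields 4 nonzero rows, so the rank is 4.
Since rank = 4 (the number of vectors), the set is linearly independent.

linearly independent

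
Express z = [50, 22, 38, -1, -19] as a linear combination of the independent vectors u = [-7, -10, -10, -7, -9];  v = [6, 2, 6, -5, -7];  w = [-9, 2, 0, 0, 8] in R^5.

z = -2u + 3v - 2w

Solve the system with u, v, w as columns and z as the right-hand side.
The system has the unique solution (c₁, c₂, c₃) = (-2, 3, -2).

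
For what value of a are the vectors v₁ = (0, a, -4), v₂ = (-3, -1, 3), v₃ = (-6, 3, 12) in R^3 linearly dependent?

The set is linearly dependent precisely when det[v₁; v₂; v₃] = 0.
Cofactor expansion gives det = 18*a + 60.
Setting this to zero gives a = -10/3.

a = -10/3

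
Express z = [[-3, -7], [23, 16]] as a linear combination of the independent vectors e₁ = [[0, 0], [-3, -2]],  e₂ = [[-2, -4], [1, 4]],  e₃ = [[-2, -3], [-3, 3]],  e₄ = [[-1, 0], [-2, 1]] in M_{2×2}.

Work in coordinates with respect to the standard basis {E₁₁, E₁₂, E₂₁, E₂₂}.
Write z = a₁e₁ + … + a₄e₄ and equate components.
Row-reducing the augmented matrix gives the unique coefficients (a₁, …, a₄) = (-4, 4, -3, 1).

z = -4e₁ + 4e₂ - 3e₃ + e₄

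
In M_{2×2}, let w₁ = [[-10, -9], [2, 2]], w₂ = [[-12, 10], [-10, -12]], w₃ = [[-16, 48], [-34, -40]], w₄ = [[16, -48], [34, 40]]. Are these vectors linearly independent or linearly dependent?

linearly dependent

Write each element as a coordinate vector in ℝ⁴ using {E₁₁, E₁₂, E₂₁, E₂₂}.
Form the 4×4 matrix with these as columns; its determinant is 0.
A zero determinant means the columns are linearly dependent.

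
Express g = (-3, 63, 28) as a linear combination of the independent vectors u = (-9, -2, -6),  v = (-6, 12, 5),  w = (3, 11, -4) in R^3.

g = -2u + 4v + w

Solve the system with u, v, w as columns and g as the right-hand side.
Row-reducing the augmented matrix gives the unique coefficients (a₁, a₂, a₃) = (-2, 4, 1).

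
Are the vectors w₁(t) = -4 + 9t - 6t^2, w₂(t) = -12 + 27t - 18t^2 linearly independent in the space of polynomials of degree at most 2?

Write each element as a coordinate vector in ℝ³ using {1, t, t^2}.
Place the vectors as rows of a 2×3 matrix and reduce to echelon form.
The reduction yields 1 nonzero row, so the rank is 1.
Since rank 1 < 2, the set is linearly dependent.
Indeed 3w₁ - w₂ = 0.

linearly dependent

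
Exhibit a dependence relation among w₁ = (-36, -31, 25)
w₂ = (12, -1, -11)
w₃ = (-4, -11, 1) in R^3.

w₁ + 2w₂ - 3w₃ = 0

Row-reduce the matrix with w₁, w₂, w₃ as columns; the null space gives the coefficients.
One solution (up to scaling) is (1, 2, -3).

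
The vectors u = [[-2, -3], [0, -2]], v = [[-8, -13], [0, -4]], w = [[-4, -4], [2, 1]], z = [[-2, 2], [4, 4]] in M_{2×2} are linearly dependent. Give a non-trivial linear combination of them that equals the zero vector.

u - v + 2w - z = 0

Pass to coordinate vectors relative to the basis {E₁₁, E₁₂, E₂₁, E₂₂}.
Write the vectors as columns of a matrix and find a nonzero vector in its null space.
A generator of the null space is (1, -1, 2, -1).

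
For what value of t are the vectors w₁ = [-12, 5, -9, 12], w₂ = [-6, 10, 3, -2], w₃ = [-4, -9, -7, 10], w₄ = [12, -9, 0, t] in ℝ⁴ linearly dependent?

t = -37/10

Place the vectors as rows of a 4×4 matrix; dependence ⇔ determinant zero.
Cofactor expansion gives det = -600*t - 2220.
Setting this to zero gives t = -37/10.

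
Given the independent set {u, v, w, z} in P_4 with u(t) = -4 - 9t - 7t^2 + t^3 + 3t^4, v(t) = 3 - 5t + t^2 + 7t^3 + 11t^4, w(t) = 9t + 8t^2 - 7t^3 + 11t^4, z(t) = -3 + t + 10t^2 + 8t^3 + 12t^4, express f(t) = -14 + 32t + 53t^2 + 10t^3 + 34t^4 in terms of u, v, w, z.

f = -u - 2v + w + 4z

Work in coordinates with respect to the standard basis {1, t, …, t^4}.
Set up the augmented matrix [u | v | w | z | f] and row-reduce.
Row-reducing the augmented matrix gives the unique coefficients (c₁, …, c₄) = (-1, -2, 1, 4).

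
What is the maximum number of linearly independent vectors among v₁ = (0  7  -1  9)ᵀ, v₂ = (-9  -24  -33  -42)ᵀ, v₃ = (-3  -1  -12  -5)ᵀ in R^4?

Form the matrix with v₁, v₂, v₃ as columns and reduce.
Reduction leaves 2 leading entries, giving rank 2.

2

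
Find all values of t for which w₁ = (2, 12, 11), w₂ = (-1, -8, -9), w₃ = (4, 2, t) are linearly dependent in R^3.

t = -33/2

The set is linearly dependent precisely when det[w₁; w₂; w₃] = 0.
Expanding, det = -4*t - 66.
Setting this to zero gives t = -33/2.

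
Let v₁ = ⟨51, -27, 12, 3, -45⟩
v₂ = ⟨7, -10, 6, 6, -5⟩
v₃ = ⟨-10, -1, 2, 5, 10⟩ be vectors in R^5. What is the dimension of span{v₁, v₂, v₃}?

Row-reduce the 3×5 matrix with these as rows.
Exactly 2 pivots survive; hence the rank is 2.

dim = 2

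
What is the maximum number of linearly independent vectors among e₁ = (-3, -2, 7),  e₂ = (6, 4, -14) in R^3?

1

Apply Gaussian elimination to the matrix whose rows are e₁, e₂.
Reduction leaves 1 leading entry, giving rank 1.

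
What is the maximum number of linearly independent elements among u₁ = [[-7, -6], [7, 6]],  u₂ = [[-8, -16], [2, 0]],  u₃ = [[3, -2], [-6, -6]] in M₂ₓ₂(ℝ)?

2

Use coordinates relative to {E₁₁, E₁₂, E₂₁, E₂₂}.
Row-reduce the 3×4 matrix with these as rows.
Exactly 2 pivots survive; hence the rank is 2.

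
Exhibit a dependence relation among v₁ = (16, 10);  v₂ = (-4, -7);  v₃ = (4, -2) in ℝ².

Solve the homogeneous system with v₁, v₂, v₃ as columns by row-reducing the coefficient matrix.
One solution (up to scaling) is (1, 2, -2).

v₁ + 2v₂ - 2v₃ = 0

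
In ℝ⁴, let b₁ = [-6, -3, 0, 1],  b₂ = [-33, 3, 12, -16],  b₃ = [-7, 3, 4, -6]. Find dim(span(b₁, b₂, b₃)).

2

Row-reduce the 3×4 matrix with these as rows.
Reduction leaves 2 leading entries, giving rank 2.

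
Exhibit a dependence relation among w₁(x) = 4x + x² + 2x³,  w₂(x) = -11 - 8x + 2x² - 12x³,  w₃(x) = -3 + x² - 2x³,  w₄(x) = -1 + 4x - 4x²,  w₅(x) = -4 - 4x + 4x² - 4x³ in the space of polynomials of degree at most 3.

Pass to coordinate vectors relative to the basis {1, x, …, x³}.
Solve the homogeneous system with w₁, w₂, w₃, w₄, w₅ as columns by row-reducing the coefficient matrix.
One solution (up to scaling) is (1, 1, 1, -2, -3).

w₁ + w₂ + w₃ - 2w₄ - 3w₅ = 0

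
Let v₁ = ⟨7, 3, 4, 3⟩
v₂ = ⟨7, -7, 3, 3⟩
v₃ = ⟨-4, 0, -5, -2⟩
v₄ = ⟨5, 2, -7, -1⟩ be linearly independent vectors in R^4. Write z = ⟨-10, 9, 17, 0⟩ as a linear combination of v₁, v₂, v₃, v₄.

Set up the augmented matrix [v₁ | v₂ | v₃ | v₄ | z] and row-reduce.
Back-substitution yields (c₁, …, c₄) = (-1, -2, -4, -1).

z = -v₁ - 2v₂ - 4v₃ - v₄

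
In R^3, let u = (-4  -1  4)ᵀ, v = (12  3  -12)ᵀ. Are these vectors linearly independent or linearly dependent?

linearly dependent

Place the vectors as rows of a 2×3 matrix and reduce to echelon form.
The reduction yields 1 nonzero row, so the rank is 1.
Since rank 1 < 2, the set is linearly dependent.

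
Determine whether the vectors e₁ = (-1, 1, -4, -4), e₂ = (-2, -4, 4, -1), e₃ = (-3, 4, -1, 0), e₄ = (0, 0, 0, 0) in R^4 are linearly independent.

One of the vectors is the zero vector, so the set is linearly dependent.

linearly dependent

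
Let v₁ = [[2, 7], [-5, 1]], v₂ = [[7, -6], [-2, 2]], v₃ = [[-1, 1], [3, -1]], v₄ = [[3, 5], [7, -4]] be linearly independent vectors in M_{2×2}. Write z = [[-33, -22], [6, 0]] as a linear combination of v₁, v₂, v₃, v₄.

z = -4v₁ - 3v₂ - 2v₃ - 2v₄

Take coordinate vectors relative to {E₁₁, E₁₂, E₂₁, E₂₂}.
Write z = α₁v₁ + … + α₄v₄ and equate components.
The system has the unique solution (α₁, …, α₄) = (-4, -3, -2, -2).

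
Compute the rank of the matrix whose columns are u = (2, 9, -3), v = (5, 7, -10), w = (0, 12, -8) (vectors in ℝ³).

3

Row-reduce the 3×3 matrix with these as rows.
Exactly 3 pivots survive; hence the rank is 3.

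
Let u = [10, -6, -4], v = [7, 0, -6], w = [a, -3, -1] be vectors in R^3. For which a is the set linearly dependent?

Place the vectors as rows of a 3×3 matrix; dependence ⇔ determinant zero.
The determinant works out to 36*a - 138.
Solving 36*a - 138 = 0 yields a = 23/6.

a = 23/6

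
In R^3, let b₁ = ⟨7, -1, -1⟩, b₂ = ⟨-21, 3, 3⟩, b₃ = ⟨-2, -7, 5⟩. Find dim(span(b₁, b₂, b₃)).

2

Row-reduce the 3×3 matrix with these as rows.
Exactly 2 pivots survive; hence the rank is 2.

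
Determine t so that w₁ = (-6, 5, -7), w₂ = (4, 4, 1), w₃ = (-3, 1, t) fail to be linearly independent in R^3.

The vectors are dependent exactly when the determinant of the matrix with rows w₁, w₂, w₃ vanishes.
Expanding, det = -44*t - 121.
This vanishes exactly when t = -11/4.

t = -11/4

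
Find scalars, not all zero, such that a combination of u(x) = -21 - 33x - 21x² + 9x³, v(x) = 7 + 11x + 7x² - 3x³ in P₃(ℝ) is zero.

Pass to coordinate vectors relative to the basis {1, x, …, x³}.
Solve the homogeneous system with u, v as columns by row-reducing the coefficient matrix.
One solution (up to scaling) is (1, 3).

u + 3v = 0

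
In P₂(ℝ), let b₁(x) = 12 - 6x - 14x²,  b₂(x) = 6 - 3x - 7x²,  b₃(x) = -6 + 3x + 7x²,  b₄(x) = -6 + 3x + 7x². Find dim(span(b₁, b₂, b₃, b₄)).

Use coordinates relative to {1, x, x²}.
Row-reduce the 4×3 matrix with these as rows.
The echelon form has 1 nonzero row, so the rank is 1.
(With 4 elements in a 3-dimensional space the rank is at most 3.)

dim = 1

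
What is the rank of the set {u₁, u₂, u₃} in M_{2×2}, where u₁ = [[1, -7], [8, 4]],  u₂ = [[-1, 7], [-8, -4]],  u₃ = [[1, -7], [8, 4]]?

1

Use coordinates relative to {E₁₁, E₁₂, E₂₁, E₂₂}.
Form the matrix with u₁, u₂, u₃ as columns and reduce.
Reduction leaves 1 leading entry, giving rank 1.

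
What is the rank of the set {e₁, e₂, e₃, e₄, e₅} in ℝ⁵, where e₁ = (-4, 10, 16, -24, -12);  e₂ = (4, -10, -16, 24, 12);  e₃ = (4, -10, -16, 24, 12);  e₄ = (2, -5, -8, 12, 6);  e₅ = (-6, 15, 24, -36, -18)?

rank 1

Put the 5×5 matrix [e₁|e₂|e₃|e₄|e₅] into echelon form.
Reduction leaves 1 leading entry, giving rank 1.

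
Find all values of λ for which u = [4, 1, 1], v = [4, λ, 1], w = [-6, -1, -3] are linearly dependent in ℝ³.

λ = 1

The vectors are dependent exactly when the determinant of the matrix with rows u, v, w vanishes.
The determinant works out to 6 - 6*λ.
Setting this to zero gives λ = 1.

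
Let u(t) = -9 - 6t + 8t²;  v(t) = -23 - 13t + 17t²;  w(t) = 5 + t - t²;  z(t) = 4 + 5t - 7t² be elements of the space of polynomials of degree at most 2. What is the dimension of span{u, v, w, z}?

dim = 2

Pass to coordinate vectors with respect to the basis {1, t, t²}.
Put the 3×4 matrix [u|v|w|z] into echelon form.
Reduction leaves 2 leading entries, giving rank 2.
(With 4 elements in a 3-dimensional space the rank is at most 3.)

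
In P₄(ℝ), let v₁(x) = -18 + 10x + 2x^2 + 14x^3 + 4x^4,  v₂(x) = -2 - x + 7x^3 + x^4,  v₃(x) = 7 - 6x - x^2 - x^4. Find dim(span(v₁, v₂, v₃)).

dim = 2

Pass to coordinate vectors with respect to the basis {1, x, …, x^4}.
Row-reduce the 3×5 matrix with these as rows.
The echelon form has 2 nonzero rows, so the rank is 2.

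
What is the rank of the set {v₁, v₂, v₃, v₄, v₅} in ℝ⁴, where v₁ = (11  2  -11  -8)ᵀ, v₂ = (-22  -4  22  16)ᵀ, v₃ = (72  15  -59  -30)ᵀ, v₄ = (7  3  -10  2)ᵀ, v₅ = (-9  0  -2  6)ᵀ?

Apply Gaussian elimination to the matrix whose rows are v₁, v₂, v₃, v₄, v₅.
Exactly 3 pivots survive; hence the rank is 3.
(With 5 elements in a 4-dimensional space the rank is at most 4.)

rank 3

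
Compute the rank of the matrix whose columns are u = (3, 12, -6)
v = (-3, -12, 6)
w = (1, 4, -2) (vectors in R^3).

1

Form the matrix with u, v, w as columns and reduce.
There is 1 pivot column, so rank = 1.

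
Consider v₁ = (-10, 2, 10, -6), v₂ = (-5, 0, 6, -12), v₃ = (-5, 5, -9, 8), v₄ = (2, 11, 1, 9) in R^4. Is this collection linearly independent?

linearly independent

Row-reduce the matrix whose columns are v₁, v₂, v₃, v₄.
The reduction yields 4 nonzero rows, so the rank is 4.
Since rank = 4 (the number of vectors), the set is linearly independent.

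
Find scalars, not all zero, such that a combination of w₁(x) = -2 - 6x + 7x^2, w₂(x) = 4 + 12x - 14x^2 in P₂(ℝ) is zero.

2w₁ + w₂ = 0

Write each element as a vector in ℝ³ using {1, x, x^2}.
Solve the homogeneous system with w₁, w₂ as columns by row-reducing the coefficient matrix.
A generator of the null space is (2, 1).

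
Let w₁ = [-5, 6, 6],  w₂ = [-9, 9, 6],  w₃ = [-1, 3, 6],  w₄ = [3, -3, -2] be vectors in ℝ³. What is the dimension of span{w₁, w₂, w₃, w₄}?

2

Apply Gaussian elimination to the matrix whose rows are w₁, w₂, w₃, w₄.
Exactly 2 pivots survive; hence the rank is 2.
(With 4 elements in a 3-dimensional space the rank is at most 3.)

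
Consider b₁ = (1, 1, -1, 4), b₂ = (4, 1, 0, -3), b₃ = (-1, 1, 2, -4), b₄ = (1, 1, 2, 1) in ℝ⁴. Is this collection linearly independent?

Form the 4×4 matrix with these as columns; its determinant is -81.
A nonzero determinant means the columns are linearly independent.

linearly independent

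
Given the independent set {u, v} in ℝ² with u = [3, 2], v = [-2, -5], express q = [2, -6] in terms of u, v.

q = 2u + 2v

Since u, v are independent, the coefficients expressing q are uniquely determined by a linear system.
The system has the unique solution (c₁, c₂) = (2, 2).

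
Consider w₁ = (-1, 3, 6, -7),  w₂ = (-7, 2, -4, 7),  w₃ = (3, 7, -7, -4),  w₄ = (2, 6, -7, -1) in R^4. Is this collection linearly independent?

linearly independent

Place the vectors as rows of a 4×4 matrix and reduce to echelon form.
The reduction yields 4 nonzero rows, so the rank is 4.
Since rank = 4 (the number of vectors), the set is linearly independent.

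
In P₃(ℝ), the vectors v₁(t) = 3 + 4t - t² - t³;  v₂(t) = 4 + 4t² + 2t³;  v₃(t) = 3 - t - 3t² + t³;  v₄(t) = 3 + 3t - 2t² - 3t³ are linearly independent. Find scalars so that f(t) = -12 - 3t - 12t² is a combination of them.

Identify each element with its coordinate vector in ℝ⁴ via {1, t, …, t³}.
Since v₁, v₂, v₃, v₄ are independent, the coefficients expressing f are uniquely determined by a linear system.
Row-reducing the augmented matrix gives the unique coefficients (c₁, …, c₄) = (1, -3, 1, -2).

f = v₁ - 3v₂ + v₃ - 2v₄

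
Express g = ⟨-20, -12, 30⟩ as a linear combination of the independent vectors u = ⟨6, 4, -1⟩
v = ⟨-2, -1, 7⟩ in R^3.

Since u, v are independent, the coefficients expressing g are uniquely determined by a linear system.
Row-reducing the augmented matrix gives the unique coefficients (a₁, a₂) = (-2, 4).

g = -2u + 4v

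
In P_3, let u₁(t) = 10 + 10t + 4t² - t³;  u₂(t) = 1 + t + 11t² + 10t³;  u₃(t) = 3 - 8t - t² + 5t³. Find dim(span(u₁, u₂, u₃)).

Represent each element by its coordinate vector in ℝ⁴.
Row-reduce the 3×4 matrix with these as rows.
The echelon form has 3 nonzero rows, so the rank is 3.

dim = 3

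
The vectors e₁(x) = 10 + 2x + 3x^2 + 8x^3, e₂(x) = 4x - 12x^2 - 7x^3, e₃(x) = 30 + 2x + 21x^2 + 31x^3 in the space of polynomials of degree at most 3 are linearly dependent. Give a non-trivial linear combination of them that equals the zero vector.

3e₁ - e₂ - e₃ = 0

Write each element as a vector in ℝ⁴ using {1, x, …, x^3}.
Set up α₁e₁ + … + α₃e₃ = 0 and solve the homogeneous system.
One solution (up to scaling) is (3, -1, -1).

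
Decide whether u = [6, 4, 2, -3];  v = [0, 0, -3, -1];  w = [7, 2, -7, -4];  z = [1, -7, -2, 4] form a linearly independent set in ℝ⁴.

The matrix [u|v|w|z] has determinant 107.
A nonzero determinant means the columns are linearly independent.

linearly independent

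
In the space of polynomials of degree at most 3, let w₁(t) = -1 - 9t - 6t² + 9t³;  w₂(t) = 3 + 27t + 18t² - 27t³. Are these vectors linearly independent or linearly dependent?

Take coordinates with respect to the standard basis {1, t, …, t³}.
Row-reduce the matrix whose columns are w₁, w₂.
The reduction yields 1 nonzero row, so the rank is 1.
Since rank 1 < 2, the set is linearly dependent.
Indeed 3w₁ + w₂ = 0.

linearly dependent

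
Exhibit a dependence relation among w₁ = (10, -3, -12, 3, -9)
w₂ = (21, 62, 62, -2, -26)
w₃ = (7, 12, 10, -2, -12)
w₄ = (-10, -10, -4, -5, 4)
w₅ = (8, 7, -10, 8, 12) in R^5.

Set up α₁w₁ + … + α₅w₅ = 0 and solve the homogeneous system.
The free variable yields coefficients (2, 1, -3, 2, 0) (any nonzero multiple also works).

2w₁ + w₂ - 3w₃ + 2w₄ = 0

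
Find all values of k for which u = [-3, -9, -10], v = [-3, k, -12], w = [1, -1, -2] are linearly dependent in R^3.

k = -21/2

The set is linearly dependent precisely when det[u; v; w] = 0.
Cofactor expansion gives det = 16*k + 168.
Solving 16*k + 168 = 0 yields k = -21/2.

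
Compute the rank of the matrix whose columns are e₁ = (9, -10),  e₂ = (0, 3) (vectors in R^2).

Row-reduce the 2×2 matrix with these as rows.
The echelon form has 2 nonzero rows, so the rank is 2.

rank 2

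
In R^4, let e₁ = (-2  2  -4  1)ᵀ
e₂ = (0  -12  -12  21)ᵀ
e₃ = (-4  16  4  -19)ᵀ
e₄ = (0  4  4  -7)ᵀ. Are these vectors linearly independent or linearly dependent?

One vector is a scalar multiple of another, so the set is dependent.

linearly dependent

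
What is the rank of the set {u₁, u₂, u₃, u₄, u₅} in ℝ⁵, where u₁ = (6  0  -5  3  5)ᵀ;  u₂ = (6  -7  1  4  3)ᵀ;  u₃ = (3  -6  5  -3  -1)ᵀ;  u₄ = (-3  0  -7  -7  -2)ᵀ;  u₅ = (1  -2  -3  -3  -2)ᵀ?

Row-reduce the 5×5 matrix with these as rows.
Reduction leaves 5 leading entries, giving rank 5.

5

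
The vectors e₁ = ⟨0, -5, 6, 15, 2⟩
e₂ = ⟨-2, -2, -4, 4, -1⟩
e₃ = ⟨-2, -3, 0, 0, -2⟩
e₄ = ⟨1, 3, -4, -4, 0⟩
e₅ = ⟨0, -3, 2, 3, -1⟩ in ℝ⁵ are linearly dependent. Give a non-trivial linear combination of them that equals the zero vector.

e₁ - e₂ + 2e₃ + 2e₄ - e₅ = 0

Solve the homogeneous system with e₁, e₂, e₃, e₄, e₅ as columns by row-reducing the coefficient matrix.
One solution (up to scaling) is (1, -1, 2, 2, -1).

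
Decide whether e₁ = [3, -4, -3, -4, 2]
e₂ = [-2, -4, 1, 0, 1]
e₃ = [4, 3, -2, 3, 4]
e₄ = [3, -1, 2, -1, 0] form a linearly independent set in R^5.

Row-reduce the matrix whose columns are e₁, e₂, e₃, e₄.
The reduction yields 4 nonzero rows, so the rank is 4.
Since rank = 4 (the number of vectors), the set is linearly independent.

linearly independent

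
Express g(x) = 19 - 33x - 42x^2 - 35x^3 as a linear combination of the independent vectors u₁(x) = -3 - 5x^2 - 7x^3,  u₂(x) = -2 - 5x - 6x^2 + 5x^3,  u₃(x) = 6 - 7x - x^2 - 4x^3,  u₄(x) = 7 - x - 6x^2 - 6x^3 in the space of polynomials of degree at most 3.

g = 3u₁ + 2u₂ + 3u₃ + 2u₄

Work in coordinates with respect to the standard basis {1, x, …, x^3}.
Write g = a₁u₁ + … + a₄u₄ and equate components.
Row-reducing the augmented matrix gives the unique coefficients (a₁, …, a₄) = (3, 2, 3, 2).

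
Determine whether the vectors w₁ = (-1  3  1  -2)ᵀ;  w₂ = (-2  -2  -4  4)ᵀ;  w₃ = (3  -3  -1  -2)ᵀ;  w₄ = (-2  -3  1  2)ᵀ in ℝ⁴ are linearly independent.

linearly independent

Place the vectors as rows of a 4×4 matrix and reduce to echelon form.
The reduction yields 4 nonzero rows, so the rank is 4.
Since rank = 4 (the number of vectors), the set is linearly independent.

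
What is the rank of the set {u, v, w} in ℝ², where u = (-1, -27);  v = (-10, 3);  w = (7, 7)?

2

Apply Gaussian elimination to the matrix whose rows are u, v, w.
The echelon form has 2 nonzero rows, so the rank is 2.
(With 3 elements in a 2-dimensional space the rank is at most 2.)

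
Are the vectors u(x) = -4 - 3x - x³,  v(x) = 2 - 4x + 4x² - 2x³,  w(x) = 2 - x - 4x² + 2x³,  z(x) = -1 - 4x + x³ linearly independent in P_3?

linearly independent

Take coordinates with respect to the standard basis {1, x, …, x³}.
Place the vectors as rows of a 4×4 matrix and reduce to echelon form.
The reduction yields 4 nonzero rows, so the rank is 4.
Since rank = 4 (the number of vectors), the set is linearly independent.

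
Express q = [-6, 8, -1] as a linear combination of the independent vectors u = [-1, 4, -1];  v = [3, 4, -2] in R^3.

Write q = c₁u + c₂v and equate components.
The system has the unique solution (c₁, c₂) = (3, -1).

q = 3u - v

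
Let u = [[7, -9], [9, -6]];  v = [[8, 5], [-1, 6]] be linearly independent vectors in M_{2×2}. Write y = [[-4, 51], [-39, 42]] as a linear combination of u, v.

Identify each element with its coordinate vector in ℝ⁴ via {E₁₁, E₁₂, E₂₁, E₂₂}.
Set up the augmented matrix [u | v | y] and row-reduce.
The system has the unique solution (a₁, a₂) = (-4, 3).

y = -4u + 3v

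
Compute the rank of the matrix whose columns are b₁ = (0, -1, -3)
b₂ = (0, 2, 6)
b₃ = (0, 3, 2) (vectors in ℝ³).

Put the 3×3 matrix [b₁|b₂|b₃] into echelon form.
Reduction leaves 2 leading entries, giving rank 2.

2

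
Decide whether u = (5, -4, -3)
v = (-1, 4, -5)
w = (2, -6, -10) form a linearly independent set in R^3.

The matrix [u|v|w] has determinant -264.
A nonzero determinant means the columns are linearly independent.

linearly independent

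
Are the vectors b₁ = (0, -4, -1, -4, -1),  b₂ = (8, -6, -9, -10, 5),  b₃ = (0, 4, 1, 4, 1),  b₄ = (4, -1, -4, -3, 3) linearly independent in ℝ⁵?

linearly dependent

Row-reduce the matrix whose columns are b₁, b₂, b₃, b₄.
The reduction yields 2 nonzero rows, so the rank is 2.
Since rank 2 < 4, the set is linearly dependent.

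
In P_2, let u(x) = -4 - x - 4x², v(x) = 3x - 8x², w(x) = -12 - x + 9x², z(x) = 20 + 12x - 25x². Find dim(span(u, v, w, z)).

Use coordinates relative to {1, x, x²}.
Apply Gaussian elimination to the matrix whose rows are u, v, w, z.
The echelon form has 3 nonzero rows, so the rank is 3.
(With 4 elements in a 3-dimensional space the rank is at most 3.)

3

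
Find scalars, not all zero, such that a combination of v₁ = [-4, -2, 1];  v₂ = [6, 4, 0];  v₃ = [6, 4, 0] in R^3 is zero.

Set up α₁v₁ + … + α₃v₃ = 0 and solve the homogeneous system.
One solution (up to scaling) is (0, 1, -1).

v₂ - v₃ = 0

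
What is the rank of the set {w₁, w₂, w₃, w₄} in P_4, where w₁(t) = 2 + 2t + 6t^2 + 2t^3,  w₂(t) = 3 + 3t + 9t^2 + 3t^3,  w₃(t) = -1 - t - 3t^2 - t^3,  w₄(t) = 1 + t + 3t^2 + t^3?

Represent each element by its coordinate vector in ℝ⁵.
Row-reduce the 4×5 matrix with these as rows.
Exactly 1 pivot survives; hence the rank is 1.

rank 1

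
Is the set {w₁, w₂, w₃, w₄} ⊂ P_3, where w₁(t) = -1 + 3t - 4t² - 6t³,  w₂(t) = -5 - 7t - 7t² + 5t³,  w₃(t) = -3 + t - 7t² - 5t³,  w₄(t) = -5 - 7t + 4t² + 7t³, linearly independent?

Write each element as a coordinate vector in ℝ⁴ using {1, t, …, t³}.
Form the 4×4 matrix with these as columns; its determinant is -54.
A nonzero determinant means the columns are linearly independent.

linearly independent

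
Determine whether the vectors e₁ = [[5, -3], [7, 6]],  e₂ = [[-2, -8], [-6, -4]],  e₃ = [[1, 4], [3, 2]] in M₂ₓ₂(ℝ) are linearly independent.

linearly dependent

Take coordinates with respect to the standard basis {E₁₁, E₁₂, E₂₁, E₂₂}.
One vector is a scalar multiple of another, so the set is dependent.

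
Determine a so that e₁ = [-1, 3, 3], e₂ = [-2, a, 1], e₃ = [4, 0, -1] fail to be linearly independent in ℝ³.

a = 6/11

Dependence holds iff the 3×3 matrix [e₁ e₂ e₃] is singular.
Cofactor expansion gives det = 6 - 11*a.
Solving 6 - 11*a = 0 yields a = 6/11.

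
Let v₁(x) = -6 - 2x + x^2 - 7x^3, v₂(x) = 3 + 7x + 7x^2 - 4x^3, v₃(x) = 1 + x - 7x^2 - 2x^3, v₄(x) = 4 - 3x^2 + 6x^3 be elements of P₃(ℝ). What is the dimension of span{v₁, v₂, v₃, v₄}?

dim = 4

Use coordinates relative to {1, x, …, x^3}.
Put the 4×4 matrix [v₁|v₂|v₃|v₄] into echelon form.
Exactly 4 pivots survive; hence the rank is 4.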